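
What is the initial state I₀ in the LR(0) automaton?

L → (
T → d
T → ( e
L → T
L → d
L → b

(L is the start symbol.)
First, augment the grammar with L' → L
I₀ = CLOSURE({ [L' → . L] }):
  [L' → . L] has the dot before L: add [L → . (], [L → . T], [L → . d], [L → . b]
  [L → . T] has the dot before T: add [T → . d], [T → . ( e]
No further items can be added.

I₀ = { [L → . (], [L → . T], [L → . b], [L → . d], [L' → . L], [T → . ( e], [T → . d] }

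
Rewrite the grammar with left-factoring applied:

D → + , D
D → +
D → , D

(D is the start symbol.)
Left-factoring transforms A → αβ₁ | αβ₂ into A → αA' and A' → β₁ | β₂
(α is the longest common prefix among the alternatives). Repeat until
no nonterminal has two alternatives with a common prefix.

Round 1: D has alternatives sharing prefix '+'. Introduce D': D → + D'
  Add: D' → , D
  Add: D' → ε

No remaining common prefixes — done.

Resulting grammar:
D → + D'
D' → , D
D' → ε
D → , D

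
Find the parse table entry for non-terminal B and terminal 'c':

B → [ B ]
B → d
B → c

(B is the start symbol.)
To find M[B, 'c'], we find productions for B where 'c' is in the predict set (PREDICT(N → α) = (FIRST(α) \ {ε}) ∪ (FOLLOW(N) if α ⇒* ε)).

B → [ B ]: PREDICT = { '[' }
B → d: PREDICT = { 'd' }
B → c: PREDICT = { 'c' }
  'c' is in predict set, so this production goes in M[B, 'c']

M[B, 'c'] = B → c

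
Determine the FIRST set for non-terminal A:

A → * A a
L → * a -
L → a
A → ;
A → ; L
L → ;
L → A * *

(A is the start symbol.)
{ '*', ';' }

To compute FIRST(A), examine every production with A on the left-hand side, reading each right-hand side left to right until a non-nullable symbol is reached.

From A → * A a:
  - '*' is a terminal: add '*' and stop
From A → ;:
  - ';' is a terminal: add ';' and stop
From A → ; L:
  - ';' is a terminal: add ';' and stop

Collecting: FIRST(A) = { '*', ';' }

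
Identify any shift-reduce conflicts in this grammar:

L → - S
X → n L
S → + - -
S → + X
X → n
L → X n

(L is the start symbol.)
Augment with L' → L and build the canonical LR(0) collection (I0 = CLOSURE({[L' → . L]}), then GOTO on every symbol after a dot until no new states appear). It has 12 states:
  I0: { [L → . - S], [L → . X n], [L' → . L], [X → . n L], [X → . n] }  — shift
  I1: { [L → - . S], [S → . + - -], [S → . + X] }  — shift
  I2: { [L' → L .] }  — accept
  I3: { [L → X . n] }  — shift
  I4: { [L → . - S], [L → . X n], [X → . n L], [X → . n], [X → n . L], [X → n .] }  — shift, reduce
  I5: { [X → n L .] }  — reduce
  I6: { [L → X n .] }  — reduce
  I7: { [S → + . - -], [S → + . X], [X → . n L], [X → . n] }  — shift
  I8: { [L → - S .] }  — reduce
  I9: { [S → + - . -] }  — shift
  I10: { [S → + X .] }  — reduce
  I11: { [S → + - - .] }  — reduce

I4 contains reduce item [X → n .] and shift items [L → . - S], [X → . n], [X → . n L] — shift-reduce conflict.

Answer: Yes — I4: [X → n .] vs [L → . - S]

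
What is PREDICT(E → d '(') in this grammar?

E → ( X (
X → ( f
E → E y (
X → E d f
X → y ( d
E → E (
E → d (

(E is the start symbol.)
PREDICT(E → d '(') = (FIRST(RHS) \ {ε}) ∪ (FOLLOW(E) if ε ∈ FIRST(RHS), i.e. RHS ⇒* ε)
FIRST(d '(') = { 'd' }
ε ∉ FIRST(d '('), so FOLLOW(E) is not added.
PREDICT(E → d '(') = { 'd' }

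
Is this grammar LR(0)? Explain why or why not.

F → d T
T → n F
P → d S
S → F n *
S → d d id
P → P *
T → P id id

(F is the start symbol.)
Yes, the grammar is LR(0)

Augment with F' → F and build the canonical LR(0) collection (I0 = CLOSURE({[F' → . F]}), then GOTO on every symbol after a dot until no new states appear). It has 18 states:
  I0: { [F → . d T], [F' → . F] }  — shift
  I1: { [F' → F .] }  — accept
  I2: { [F → d . T], [P → . P *], [P → . d S], [T → . P id id], [T → . n F] }  — shift
  I3: { [P → P . *], [T → P . id id] }  — shift
  I4: { [F → d T .] }  — reduce
  I5: { [F → . d T], [P → d . S], [S → . F n *], [S → . d d id] }  — shift
  I6: { [F → . d T], [T → n . F] }  — shift
  I7: { [T → n F .] }  — reduce
  I8: { [S → F . n *] }  — shift
  I9: { [P → d S .] }  — reduce
  I10: { [F → d . T], [P → . P *], [P → . d S], [S → d . d id], [T → . P id id], [T → . n F] }  — shift
  I11: { [F → . d T], [P → d . S], [S → . F n *], [S → . d d id], [S → d d . id] }  — shift
  I12: { [S → d d id .] }  — reduce
  I13: { [S → F n . *] }  — shift
  I14: { [S → F n * .] }  — reduce
  I15: { [P → P * .] }  — reduce
  I16: { [T → P id . id] }  — shift
  I17: { [T → P id id .] }  — reduce

Every state is either a pure shift/goto state or contains exactly one complete item and nothing to shift — no conflicts. The grammar is LR(0).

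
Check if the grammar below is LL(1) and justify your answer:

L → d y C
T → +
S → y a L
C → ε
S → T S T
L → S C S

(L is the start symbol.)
Yes, the grammar is LL(1).

A grammar is LL(1) if for each non-terminal N with multiple productions, the predict sets of those productions are pairwise disjoint, where PREDICT(N → α) = (FIRST(α) \ {ε}) ∪ (FOLLOW(N) if α ⇒* ε).

Relevant sets:
  FIRST(S) = { '+', 'y' }
  FIRST(T) = { '+' }

For L:
  PREDICT(L → d y C) = { 'd' }
  PREDICT(L → S C S) = { '+', 'y' }
For S:
  PREDICT(S → y a L) = { 'y' }
  PREDICT(S → T S T) = { '+' }
T, C have a single production, so nothing to check there.

All predict sets are disjoint. The grammar IS LL(1).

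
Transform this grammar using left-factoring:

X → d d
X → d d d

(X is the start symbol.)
Left-factoring transforms A → αβ₁ | αβ₂ into A → αA' and A' → β₁ | β₂
(α is the longest common prefix among the alternatives). Repeat until
no nonterminal has two alternatives with a common prefix.

Round 1: X has alternatives sharing prefix 'd d'. Introduce X': X → d d X'
  Add: X' → ε
  Add: X' → d

No remaining common prefixes — done.

Resulting grammar:
X → d d X'
X' → ε
X' → d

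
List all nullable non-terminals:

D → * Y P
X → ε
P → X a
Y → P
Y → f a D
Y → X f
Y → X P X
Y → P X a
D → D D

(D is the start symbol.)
A non-terminal is nullable if it can derive ε (the empty string): either it has an ε-production, or it has a production whose right-hand side consists entirely of nullable non-terminals.

ε-productions: X → ε
So X is immediately nullable.
No further non-terminal can be added: every production for the remaining non-terminals contains a terminal or a non-nullable non-terminal.
Nullable = { 'X' }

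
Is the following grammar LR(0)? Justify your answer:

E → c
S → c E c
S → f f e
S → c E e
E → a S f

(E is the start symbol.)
A grammar is LR(0) if no state in the canonical LR(0) collection has:
  - both a shift item (dot before a terminal) and a complete item (shift-reduce conflict), or
  - two or more complete items (reduce-reduce conflict; the accept item [E' → E .] counts as a complete item here).

Augment with E' → E and build the canonical LR(0) collection (I0 = CLOSURE({[E' → . E]}), then GOTO on every symbol after a dot until no new states appear). It has 13 states:
  I0: { [E → . a S f], [E → . c], [E' → . E] }  — shift
  I1: { [E' → E .] }  — accept
  I2: { [E → a . S f], [S → . c E c], [S → . c E e], [S → . f f e] }  — shift
  I3: { [E → c .] }  — reduce
  I4: { [E → a S . f] }  — shift
  I5: { [E → . a S f], [E → . c], [S → c . E c], [S → c . E e] }  — shift
  I6: { [S → f . f e] }  — shift
  I7: { [S → f f . e] }  — shift
  I8: { [S → f f e .] }  — reduce
  I9: { [S → c E . c], [S → c E . e] }  — shift
  I10: { [S → c E c .] }  — reduce
  I11: { [S → c E e .] }  — reduce
  I12: { [E → a S f .] }  — reduce

Every state is either a pure shift/goto state or contains exactly one complete item and nothing to shift — no conflicts. The grammar is LR(0).

Answer: Yes, the grammar is LR(0)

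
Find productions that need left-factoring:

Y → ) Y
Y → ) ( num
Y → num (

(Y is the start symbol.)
Yes, Y has productions with common prefix ')'

Left-factoring is needed when two productions for the same non-terminal
share a common prefix on the right-hand side.

Productions for Y:
  Y → ) Y
  Y → ) ( num
  Y → num (

Found common prefix ')' in productions for Y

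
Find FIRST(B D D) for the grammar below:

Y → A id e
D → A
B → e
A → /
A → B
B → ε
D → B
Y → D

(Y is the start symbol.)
{ '/', 'e', ε }

FIRST sets of the non-terminals involved (from the grammar, by fixed-point iteration):
  FIRST(B) = { 'e', ε }
  FIRST(D) = { '/', 'e', ε }

To compute FIRST(B D D), process the symbols left to right:
Symbol B is a non-terminal. Add FIRST(B) \ {ε} = { 'e' }
B is nullable (ε ∈ FIRST(B)), continue to the next symbol.
Symbol D is a non-terminal. Add FIRST(D) \ {ε} = { '/', 'e' }
D is nullable (ε ∈ FIRST(D)), continue to the next symbol.
Symbol D is a non-terminal. Add FIRST(D) \ {ε} = { '/', 'e' }
D is nullable (ε ∈ FIRST(D)), continue to the next symbol.
All symbols are nullable, so ε is in the result.
FIRST(B D D) = { '/', 'e', ε }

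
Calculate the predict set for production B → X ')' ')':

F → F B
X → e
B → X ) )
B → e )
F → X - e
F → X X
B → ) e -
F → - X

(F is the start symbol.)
{ 'e' }

PREDICT(B → X ')' ')') = (FIRST(RHS) \ {ε}) ∪ (FOLLOW(B) if ε ∈ FIRST(RHS), i.e. RHS ⇒* ε)
FIRST(X) = { 'e' }
FIRST(X ')' ')') = { 'e' }
ε ∉ FIRST(X ')' ')'), so FOLLOW(B) is not added.
PREDICT(B → X ')' ')') = { 'e' }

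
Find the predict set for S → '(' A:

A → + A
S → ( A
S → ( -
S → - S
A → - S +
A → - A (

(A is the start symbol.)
{ '(' }

PREDICT(S → '(' A) = (FIRST(RHS) \ {ε}) ∪ (FOLLOW(S) if ε ∈ FIRST(RHS), i.e. RHS ⇒* ε)
FIRST('(' A) = { '(' }
ε ∉ FIRST('(' A), so FOLLOW(S) is not added.
PREDICT(S → '(' A) = { '(' }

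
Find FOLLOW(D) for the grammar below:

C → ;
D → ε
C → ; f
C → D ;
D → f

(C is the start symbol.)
{ ';' }

To compute FOLLOW(D), find every occurrence of D on a right-hand side N → α D β: add FIRST(β) \ {ε}, and if β is empty or nullable also add FOLLOW(N). Iterate to a fixed point.

In C → D ;: D is followed by ';', add FIRST(';') \ {ε} = { ';' }

Taking the union: FOLLOW(D) = { ';' }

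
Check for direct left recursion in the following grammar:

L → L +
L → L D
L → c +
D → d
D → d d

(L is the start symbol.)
Yes, L is left-recursive

Direct left recursion occurs when N → N α for some non-terminal N (the right-hand side begins with the left-hand side itself).

L → L +: LEFT RECURSIVE (starts with L)
L → L D: LEFT RECURSIVE (starts with L)
L → c +: starts with c
D → d: starts with d
D → d d: starts with d

The grammar has direct left recursion on: L.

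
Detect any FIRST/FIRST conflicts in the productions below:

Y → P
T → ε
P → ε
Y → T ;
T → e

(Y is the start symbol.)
A FIRST/FIRST conflict occurs when two productions N → α and N → β for the same non-terminal have FIRST(α) ∩ FIRST(β) ≠ ∅ (with ε ∈ FIRST of a nullable right-hand side, so two nullable alternatives also conflict).

FIRST sets of the non-terminals at (or reachable through a nullable prefix from) the front of some alternative:
  FIRST(P) = { ε }
  FIRST(T) = { 'e', ε }

Productions for Y:
  Y → P: FIRST = { ε }
  Y → T ;: FIRST = { ';', 'e' }
Productions for T:
  T → ε: FIRST = { ε }
  T → e: FIRST = { 'e' }
P has only one production, so no FIRST/FIRST conflict is possible there.

All alternatives of each non-terminal have pairwise disjoint FIRST sets.

Answer: No FIRST/FIRST conflicts.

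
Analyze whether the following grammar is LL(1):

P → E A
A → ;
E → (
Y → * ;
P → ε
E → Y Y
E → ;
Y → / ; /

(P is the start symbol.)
A grammar is LL(1) if for each non-terminal N with multiple productions, the predict sets of those productions are pairwise disjoint, where PREDICT(N → α) = (FIRST(α) \ {ε}) ∪ (FOLLOW(N) if α ⇒* ε).

Relevant sets:
  FIRST(E) = { '(', '*', '/', ';' }
  FIRST(Y) = { '*', '/' }
  FOLLOW(P) = { $ }

For P:
  PREDICT(P → E A) = { '(', '*', '/', ';' }
  PREDICT(P → ε) = { $ }
For E:
  PREDICT(E → '(') = { '(' }
  PREDICT(E → Y Y) = { '*', '/' }
  PREDICT(E → ';') = { ';' }
For Y:
  PREDICT(Y → '*' ';') = { '*' }
  PREDICT(Y → '/' ';' '/') = { '/' }
A has a single production, so nothing to check there.

All predict sets are disjoint. The grammar IS LL(1).

Answer: Yes, the grammar is LL(1).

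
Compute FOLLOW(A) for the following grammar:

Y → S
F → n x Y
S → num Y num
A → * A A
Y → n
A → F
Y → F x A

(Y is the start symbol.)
To compute FOLLOW(A), find every occurrence of A on a right-hand side N → α A β: add FIRST(β) \ {ε}, and if β is empty or nullable also add FOLLOW(N). Iterate to a fixed point.

In A → * A A: A is followed by A, add FIRST(A) \ {ε} = { '*', 'n' }
In A → * A A: A is at the end; this adds FOLLOW(A) to itself — nothing new
In Y → F x A: A is at the end, add FOLLOW(Y)

The FOLLOW sets referred to above (computed the same way, to a fixed point):
  FOLLOW(Y) = { $, '*', 'n', 'num', 'x' }

Taking the union: FOLLOW(A) = { $, '*', 'n', 'num', 'x' }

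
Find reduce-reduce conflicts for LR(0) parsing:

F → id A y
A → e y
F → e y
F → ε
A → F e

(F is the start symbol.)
Yes — I7: [A → e y .] vs [F → e y .]

A reduce-reduce conflict occurs when an LR(0) state has two complete items [A → α .] and [B → β .] — both call for a reduction, and with no lookahead the parser cannot choose between them.

Augment with F' → F and build the canonical LR(0) collection (I0 = CLOSURE({[F' → . F]}), then GOTO on every symbol after a dot until no new states appear). It has 11 states:
  I0: { [F → . e y], [F → . id A y], [F → .], [F' → . F] }  — shift, reduce
  I1: { [F' → F .] }  — accept
  I2: { [F → e . y] }  — shift
  I3: { [A → . F e], [A → . e y], [F → . e y], [F → . id A y], [F → .], [F → id . A y] }  — shift, reduce
  I4: { [F → id A . y] }  — shift
  I5: { [A → F . e] }  — shift
  I6: { [A → e . y], [F → e . y] }  — shift
  I7: { [A → e y .], [F → e y .] }  — 2 reduces
  I8: { [A → F e .] }  — reduce
  I9: { [F → id A y .] }  — reduce
  I10: { [F → e y .] }  — reduce

I7 contains complete items [A → e y .], [F → e y .] — reduce-reduce conflict.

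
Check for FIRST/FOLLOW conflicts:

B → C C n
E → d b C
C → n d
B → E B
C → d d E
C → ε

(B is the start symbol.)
A FIRST/FOLLOW conflict occurs when a non-terminal N has a nullable alternative N → β (β ⇒* ε) and another alternative N → α with FIRST(α) ∩ FOLLOW(N) ≠ ∅: on such a lookahead the parser cannot decide between expanding α and letting N vanish via β.

Nullable non-terminals: C.

C: nullable alternative(s) C → ε; FOLLOW(C) = { 'd', 'n' }
  C → n d: FIRST \ {ε} = { 'n' } — overlaps FOLLOW(C) on { 'n' }: CONFLICT
  C → d d E: FIRST \ {ε} = { 'd' } — overlaps FOLLOW(C) on { 'd' }: CONFLICT
  C → ε: FIRST \ {ε} = { } — this is the only nullable alternative, skip

B, E have no nullable alternative, so no FIRST/FOLLOW check is needed there.

So the grammar has 2 FIRST/FOLLOW conflicts (marked CONFLICT above).

Answer: Yes. C → n d with FOLLOW(C) on { 'n' }; C → d d E with FOLLOW(C) on { 'd' }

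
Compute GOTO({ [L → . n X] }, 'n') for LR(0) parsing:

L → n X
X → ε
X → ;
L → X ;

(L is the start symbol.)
{ [L → n . X], [X → . ;], [X → .] }

GOTO(I, 'n') = CLOSURE({ [A → αX.β] : [A → α.Xβ] ∈ I, X = 'n' })

Items with dot before 'n', with the dot advanced:
  [L → . n X] → [L → n . X]
Closure of the advanced items:
  [L → n . X] has the dot before X: add [X → .], [X → . ;]

GOTO = { [L → n . X], [X → . ;], [X → .] }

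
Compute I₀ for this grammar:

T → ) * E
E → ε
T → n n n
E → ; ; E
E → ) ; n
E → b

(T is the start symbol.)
First, augment the grammar with T' → T
I₀ = CLOSURE({ [T' → . T] }):
  [T' → . T] has the dot before T: add [T → . ) * E], [T → . n n n]
No further items can be added.

I₀ = { [T → . ) * E], [T → . n n n], [T' → . T] }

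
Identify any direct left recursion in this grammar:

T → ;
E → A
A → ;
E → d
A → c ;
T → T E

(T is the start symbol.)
Yes, T is left-recursive

Direct left recursion occurs when N → N α for some non-terminal N (the right-hand side begins with the left-hand side itself).

T → ;: starts with ';'
E → A: starts with A
A → ;: starts with ';'
E → d: starts with d
A → c ;: starts with c
T → T E: LEFT RECURSIVE (starts with T)

The grammar has direct left recursion on: T.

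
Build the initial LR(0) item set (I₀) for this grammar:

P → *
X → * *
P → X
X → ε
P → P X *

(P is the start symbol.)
First, augment the grammar with P' → P
I₀ = CLOSURE({ [P' → . P] }):
  [P' → . P] has the dot before P: add [P → . *], [P → . X], [P → . P X *]
  [P → . X] has the dot before X: add [X → . * *], [X → .]
No further items can be added.

I₀ = { [P → . *], [P → . P X *], [P → . X], [P' → . P], [X → . * *], [X → .] }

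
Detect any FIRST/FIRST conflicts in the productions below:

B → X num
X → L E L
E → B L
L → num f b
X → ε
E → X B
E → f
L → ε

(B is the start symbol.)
A FIRST/FIRST conflict occurs when two productions N → α and N → β for the same non-terminal have FIRST(α) ∩ FIRST(β) ≠ ∅ (with ε ∈ FIRST of a nullable right-hand side, so two nullable alternatives also conflict).

FIRST sets of the non-terminals at (or reachable through a nullable prefix from) the front of some alternative:
  FIRST(L) = { 'num', ε }
  FIRST(E) = { 'f', 'num' }
  FIRST(B) = { 'f', 'num' }
  FIRST(X) = { 'f', 'num', ε }

Productions for X:
  X → L E L: FIRST = { 'f', 'num' }
  X → ε: FIRST = { ε }
Productions for E:
  E → B L: FIRST = { 'f', 'num' }
  E → X B: FIRST = { 'f', 'num' }
  E → f: FIRST = { 'f' }
Productions for L:
  L → num f b: FIRST = { 'num' }
  L → ε: FIRST = { ε }
B has only one production, so no FIRST/FIRST conflict is possible there.

Conflict for E: E → B L and E → X B
  Overlap: { 'f', 'num' }
Conflict for E: E → B L and E → f
  Overlap: { 'f' }
Conflict for E: E → X B and E → f
  Overlap: { 'f' }

Answer: Yes. E → B L / E → X B on { 'f', 'num' }; E → B L / E → f on { 'f' }; E → X B / E → f on { 'f' }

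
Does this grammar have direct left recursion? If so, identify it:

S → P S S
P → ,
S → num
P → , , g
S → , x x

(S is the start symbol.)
Direct left recursion occurs when N → N α for some non-terminal N (the right-hand side begins with the left-hand side itself).

S → P S S: starts with P
P → ,: starts with ','
S → num: starts with num
P → , , g: starts with ','
S → , x x: starts with ','

No direct left recursion found.

Answer: No direct left recursion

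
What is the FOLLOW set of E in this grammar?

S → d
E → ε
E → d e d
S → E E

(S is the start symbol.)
To compute FOLLOW(E), find every occurrence of E on a right-hand side N → α E β: add FIRST(β) \ {ε}, and if β is empty or nullable also add FOLLOW(N). Iterate to a fixed point.

In S → E E: E is followed by E, add FIRST(E) \ {ε} = { 'd' }
  E is nullable, so also add FOLLOW(S)
In S → E E: E is at the end, add FOLLOW(S)

The FOLLOW sets referred to above (computed the same way, to a fixed point):
  FOLLOW(S) = { $ }

Taking the union: FOLLOW(E) = { $, 'd' }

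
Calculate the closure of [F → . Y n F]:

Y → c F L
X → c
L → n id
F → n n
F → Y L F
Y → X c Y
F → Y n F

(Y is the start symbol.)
Start with: [F → . Y n F]
  [F → . Y n F] has the dot before Y: add [Y → . c F L], [Y → . X c Y]
  [Y → . X c Y] has the dot before X: add [X → . c]
No further items can be added.

CLOSURE = { [F → . Y n F], [X → . c], [Y → . X c Y], [Y → . c F L] }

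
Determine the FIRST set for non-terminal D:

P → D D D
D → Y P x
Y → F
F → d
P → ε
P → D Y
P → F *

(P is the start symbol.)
{ 'd' }

To compute FIRST(D), examine every production with D on the left-hand side, reading each right-hand side left to right until a non-nullable symbol is reached.

FIRST sets of the other non-terminals involved (by the same procedure, iterated to a fixed point):
  FIRST(Y) = { 'd' }

From D → Y P x:
  - Y is a non-terminal: add FIRST(Y) \ {ε} = { 'd' }
    Y is not nullable, so stop

Collecting: FIRST(D) = { 'd' }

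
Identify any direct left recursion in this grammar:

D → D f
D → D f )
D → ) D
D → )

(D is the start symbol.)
Yes, D is left-recursive

D → D f: LEFT RECURSIVE (starts with D)
D → D f ): LEFT RECURSIVE (starts with D)
D → ) D: starts with ')'
D → ): starts with ')'

The grammar has direct left recursion on: D.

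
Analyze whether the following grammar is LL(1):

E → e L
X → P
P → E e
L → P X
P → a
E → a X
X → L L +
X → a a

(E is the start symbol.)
No. Predict set conflict for X: { 'a', 'e' }

A grammar is LL(1) if for each non-terminal N with multiple productions, the predict sets of those productions are pairwise disjoint, where PREDICT(N → α) = (FIRST(α) \ {ε}) ∪ (FOLLOW(N) if α ⇒* ε).

Relevant sets:
  FIRST(P) = { 'a', 'e' }
  FIRST(L) = { 'a', 'e' }
  FIRST(E) = { 'a', 'e' }

For E:
  PREDICT(E → e L) = { 'e' }
  PREDICT(E → a X) = { 'a' }
For X:
  PREDICT(X → P) = { 'a', 'e' }
  PREDICT(X → L L '+') = { 'a', 'e' }
  PREDICT(X → a a) = { 'a' }
For P:
  PREDICT(P → E e) = { 'a', 'e' }
  PREDICT(P → a) = { 'a' }
L has a single production, so nothing to check there.

Conflict found: Predict set conflict for X: { 'a', 'e' }
The grammar is NOT LL(1).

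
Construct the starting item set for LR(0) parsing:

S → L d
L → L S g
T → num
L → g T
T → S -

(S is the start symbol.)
{ [L → . L S g], [L → . g T], [S → . L d], [S' → . S] }

First, augment the grammar with S' → S
I₀ = CLOSURE({ [S' → . S] }):
  [S' → . S] has the dot before S: add [S → . L d]
  [S → . L d] has the dot before L: add [L → . L S g], [L → . g T]
No further items can be added.

I₀ = { [L → . L S g], [L → . g T], [S → . L d], [S' → . S] }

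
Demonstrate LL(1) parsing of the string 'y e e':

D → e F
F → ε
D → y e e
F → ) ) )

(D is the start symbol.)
LL(1) parsing maintains a stack (initially the start symbol over $) and the input. At each step: if the stack top is a terminal, match it against the current input token; if it is a non-terminal N, replace it with the RHS of M[N, lookahead] (the unique production whose predict set contains the lookahead).

Stack is shown with the top on the left.

Stack    Input    Action
------------------------
D $      y e e $  output D → y e e
y e e $  y e e $  match 'y'
e e $    e e $    match 'e'
e $      e $      match 'e'
$        $        accept

The string is accepted.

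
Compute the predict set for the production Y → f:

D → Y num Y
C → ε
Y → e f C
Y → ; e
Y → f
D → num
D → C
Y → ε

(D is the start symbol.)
PREDICT(Y → f) = (FIRST(RHS) \ {ε}) ∪ (FOLLOW(Y) if ε ∈ FIRST(RHS), i.e. RHS ⇒* ε)
FIRST(f) = { 'f' }
ε ∉ FIRST(f), so FOLLOW(Y) is not added.
PREDICT(Y → f) = { 'f' }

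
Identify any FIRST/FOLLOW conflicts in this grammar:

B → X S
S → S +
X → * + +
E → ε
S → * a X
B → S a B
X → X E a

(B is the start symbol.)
No FIRST/FOLLOW conflicts.

Nullable non-terminals: E.
E has a nullable alternative but only one production, so nothing to check.

B, S, X have no nullable alternative, so no FIRST/FOLLOW check is needed there.

No FIRST/FOLLOW conflicts found.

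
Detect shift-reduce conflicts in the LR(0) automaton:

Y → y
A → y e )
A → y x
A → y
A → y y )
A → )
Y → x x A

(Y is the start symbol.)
A shift-reduce conflict occurs when an LR(0) state has both:
  - a complete (reduce) item [A → α .] (dot at the end), and
  - a shift item [B → β . c γ] (dot before a terminal).

Augment with Y' → Y and build the canonical LR(0) collection (I0 = CLOSURE({[Y' → . Y]}), then GOTO on every symbol after a dot until no new states appear). It has 13 states:
  I0: { [Y → . x x A], [Y → . y], [Y' → . Y] }  — shift
  I1: { [Y' → Y .] }  — accept
  I2: { [Y → x . x A] }  — shift
  I3: { [Y → y .] }  — reduce
  I4: { [A → . )], [A → . y e )], [A → . y x], [A → . y y )], [A → . y], [Y → x x . A] }  — shift
  I5: { [A → ) .] }  — reduce
  I6: { [Y → x x A .] }  — reduce
  I7: { [A → y . e )], [A → y . x], [A → y . y )], [A → y .] }  — shift, reduce
  I8: { [A → y e . )] }  — shift
  I9: { [A → y x .] }  — reduce
  I10: { [A → y y . )] }  — shift
  I11: { [A → y y ) .] }  — reduce
  I12: { [A → y e ) .] }  — reduce

I7 contains reduce item [A → y .] and shift items [A → y . e )], [A → y . x], [A → y . y )] — shift-reduce conflict.

Answer: Yes — I7: [A → y .] vs [A → y . e )]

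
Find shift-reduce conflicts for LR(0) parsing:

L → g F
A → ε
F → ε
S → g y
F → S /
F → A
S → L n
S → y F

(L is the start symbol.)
A shift-reduce conflict occurs when an LR(0) state has both:
  - a complete (reduce) item [A → α .] (dot at the end), and
  - a shift item [B → β . c γ] (dot before a terminal).

Augment with L' → L and build the canonical LR(0) collection (I0 = CLOSURE({[L' → . L]}), then GOTO on every symbol after a dot until no new states appear). It has 13 states:
  I0: { [L → . g F], [L' → . L] }  — shift
  I1: { [L' → L .] }  — accept
  I2: { [A → .], [F → . A], [F → . S /], [F → .], [L → . g F], [L → g . F], [S → . L n], [S → . g y], [S → . y F] }  — shift, 2 reduces
  I3: { [F → A .] }  — reduce
  I4: { [L → g F .] }  — reduce
  I5: { [S → L . n] }  — shift
  I6: { [F → S . /] }  — shift
  I7: { [A → .], [F → . A], [F → . S /], [F → .], [L → . g F], [L → g . F], [S → . L n], [S → . g y], [S → . y F], [S → g . y] }  — shift, 2 reduces
  I8: { [A → .], [F → . A], [F → . S /], [F → .], [L → . g F], [S → . L n], [S → . g y], [S → . y F], [S → y . F] }  — shift, 2 reduces
  I9: { [S → y F .] }  — reduce
  I10: { [A → .], [F → . A], [F → . S /], [F → .], [L → . g F], [S → . L n], [S → . g y], [S → . y F], [S → g y .], [S → y . F] }  — shift, 3 reduces
  I11: { [F → S / .] }  — reduce
  I12: { [S → L n .] }  — reduce

I2 contains reduce items [A → .], [F → .] and shift items [L → . g F], [S → . g y], [S → . y F] — shift-reduce conflict.
I7 contains reduce items [A → .], [F → .] and shift items [L → . g F], [S → . g y], [S → g . y], [S → . y F] — shift-reduce conflict.
I8 contains reduce items [A → .], [F → .] and shift items [L → . g F], [S → . g y], [S → . y F] — shift-reduce conflict.
I10 contains reduce items [A → .], [F → .], [S → g y .] and shift items [L → . g F], [S → . g y], [S → . y F] — shift-reduce conflict.

Answer: Yes — I2: [A → .] vs [L → . g F]; I7: [A → .] vs [L → . g F]; I8: [A → .] vs [L → . g F]; I10: [A → .] vs [L → . g F]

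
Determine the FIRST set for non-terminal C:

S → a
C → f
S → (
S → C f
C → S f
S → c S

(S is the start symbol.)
{ '(', 'a', 'c', 'f' }

FIRST sets of the other non-terminals involved (by the same procedure, iterated to a fixed point):
  FIRST(S) = { '(', 'a', 'c', 'f' }

From C → f:
  - f is a terminal: add 'f' and stop
From C → S f:
  - S is a non-terminal: add FIRST(S) \ {ε} = { '(', 'a', 'c', 'f' }
    S is not nullable, so stop

Collecting: FIRST(C) = { '(', 'a', 'c', 'f' }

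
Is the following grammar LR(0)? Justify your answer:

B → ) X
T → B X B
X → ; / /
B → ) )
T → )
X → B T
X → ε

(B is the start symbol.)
A grammar is LR(0) if no state in the canonical LR(0) collection has:
  - both a shift item (dot before a terminal) and a complete item (shift-reduce conflict), or
  - two or more complete items (reduce-reduce conflict; the accept item [B' → B .] counts as a complete item here).

Augment with B' → B and build the canonical LR(0) collection (I0 = CLOSURE({[B' → . B]}), then GOTO on every symbol after a dot until no new states appear). It has 14 states:
  I0: { [B → . ) )], [B → . ) X], [B' → . B] }  — shift
  I1: { [B → ) . )], [B → ) . X], [B → . ) )], [B → . ) X], [X → . ; / /], [X → . B T], [X → .] }  — shift, reduce
  I2: { [B' → B .] }  — accept
  I3: { [B → ) ) .], [B → ) . )], [B → ) . X], [B → . ) )], [B → . ) X], [X → . ; / /], [X → . B T], [X → .] }  — shift, 2 reduces
  I4: { [X → ; . / /] }  — shift
  I5: { [B → . ) )], [B → . ) X], [T → . )], [T → . B X B], [X → B . T] }  — shift
  I6: { [B → ) X .] }  — reduce
  I7: { [B → ) . )], [B → ) . X], [B → . ) )], [B → . ) X], [T → ) .], [X → . ; / /], [X → . B T], [X → .] }  — shift, 2 reduces
  I8: { [B → . ) )], [B → . ) X], [T → B . X B], [X → . ; / /], [X → . B T], [X → .] }  — shift, reduce
  I9: { [X → B T .] }  — reduce
  I10: { [B → . ) )], [B → . ) X], [T → B X . B] }  — shift
  I11: { [T → B X B .] }  — reduce
  I12: { [X → ; / . /] }  — shift
  I13: { [X → ; / / .] }  — reduce

Conflict in state I1:
  Shift-reduce conflict between [X → .] and [B → . ) )]
So the grammar is NOT LR(0).

Answer: No. Shift-reduce conflict between [X → .] and [B → . ) )]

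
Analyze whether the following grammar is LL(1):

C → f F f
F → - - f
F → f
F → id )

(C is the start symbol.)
Yes, the grammar is LL(1).

A grammar is LL(1) if for each non-terminal N with multiple productions, the predict sets of those productions are pairwise disjoint, where PREDICT(N → α) = (FIRST(α) \ {ε}) ∪ (FOLLOW(N) if α ⇒* ε).

For F:
  PREDICT(F → '-' '-' f) = { '-' }
  PREDICT(F → f) = { 'f' }
  PREDICT(F → id ')') = { 'id' }
C has a single production, so nothing to check there.

All predict sets are disjoint. The grammar IS LL(1).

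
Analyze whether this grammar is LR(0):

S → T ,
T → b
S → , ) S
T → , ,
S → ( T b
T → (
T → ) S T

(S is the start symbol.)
A grammar is LR(0) if no state in the canonical LR(0) collection has:
  - both a shift item (dot before a terminal) and a complete item (shift-reduce conflict), or
  - two or more complete items (reduce-reduce conflict; the accept item [S' → S .] counts as a complete item here).

Augment with S' → S and build the canonical LR(0) collection (I0 = CLOSURE({[S' → . S]}), then GOTO on every symbol after a dot until no new states appear). It has 17 states:
  I0: { [S → . ( T b], [S → . , ) S], [S → . T ,], [S' → . S], [T → . (], [T → . ) S T], [T → . , ,], [T → . b] }  — shift
  I1: { [S → ( . T b], [T → ( .], [T → . (], [T → . ) S T], [T → . , ,], [T → . b] }  — shift, reduce
  I2: { [S → . ( T b], [S → . , ) S], [S → . T ,], [T → ) . S T], [T → . (], [T → . ) S T], [T → . , ,], [T → . b] }  — shift
  I3: { [S → , . ) S], [T → , . ,] }  — shift
  I4: { [S' → S .] }  — accept
  I5: { [S → T . ,] }  — shift
  I6: { [T → b .] }  — reduce
  I7: { [S → T , .] }  — reduce
  I8: { [S → , ) . S], [S → . ( T b], [S → . , ) S], [S → . T ,], [T → . (], [T → . ) S T], [T → . , ,], [T → . b] }  — shift
  I9: { [T → , , .] }  — reduce
  I10: { [S → , ) S .] }  — reduce
  I11: { [T → ) S . T], [T → . (], [T → . ) S T], [T → . , ,], [T → . b] }  — shift
  I12: { [T → ( .] }  — reduce
  I13: { [T → , . ,] }  — shift
  I14: { [T → ) S T .] }  — reduce
  I15: { [S → ( T . b] }  — shift
  I16: { [S → ( T b .] }  — reduce

Conflict in state I1:
  Shift-reduce conflict between [T → ( .] and [T → . (]
So the grammar is NOT LR(0).

Answer: No. Shift-reduce conflict between [T → ( .] and [T → . (]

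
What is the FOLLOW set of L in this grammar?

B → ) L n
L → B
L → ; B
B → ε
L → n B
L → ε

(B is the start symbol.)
{ 'n' }

To compute FOLLOW(L), find every occurrence of L on a right-hand side N → α L β: add FIRST(β) \ {ε}, and if β is empty or nullable also add FOLLOW(N). Iterate to a fixed point.

In B → ) L n: L is followed by n, add FIRST(n) \ {ε} = { 'n' }

Taking the union: FOLLOW(L) = { 'n' }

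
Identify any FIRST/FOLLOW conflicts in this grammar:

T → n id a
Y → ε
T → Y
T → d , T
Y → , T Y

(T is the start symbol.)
Yes. Y → ',' T Y with FOLLOW(Y) on { ',' }

Nullable non-terminals: T, Y.
FIRST sets used below: FIRST(Y) = { ',', ε }

T: nullable alternative(s) T → Y; FOLLOW(T) = { $, ',' }
  T → n id a: FIRST \ {ε} = { 'n' } — disjoint from FOLLOW(T)
  T → Y: FIRST \ {ε} = { ',' } — this is the only nullable alternative, skip
  T → d , T: FIRST \ {ε} = { 'd' } — disjoint from FOLLOW(T)

Y: nullable alternative(s) Y → ε; FOLLOW(Y) = { $, ',' }
  Y → ε: FIRST \ {ε} = { } — this is the only nullable alternative, skip
  Y → , T Y: FIRST \ {ε} = { ',' } — overlaps FOLLOW(Y) on { ',' }: CONFLICT

So the grammar has 1 FIRST/FOLLOW conflict (marked CONFLICT above).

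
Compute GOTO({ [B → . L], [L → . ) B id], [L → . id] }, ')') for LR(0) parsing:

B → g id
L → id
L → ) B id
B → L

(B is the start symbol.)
{ [B → . L], [B → . g id], [L → ) . B id], [L → . ) B id], [L → . id] }

GOTO(I, ')') = CLOSURE({ [A → αX.β] : [A → α.Xβ] ∈ I, X = ')' })

Items with dot before ')', with the dot advanced:
  [L → . ) B id] → [L → ) . B id]
Closure of the advanced items:
  [L → ) . B id] has the dot before B: add [B → . g id], [B → . L]
  [B → . L] has the dot before L: add [L → . id], [L → . ) B id]

GOTO = { [B → . L], [B → . g id], [L → ) . B id], [L → . ) B id], [L → . id] }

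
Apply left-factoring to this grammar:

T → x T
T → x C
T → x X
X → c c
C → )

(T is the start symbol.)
T → x T'
T' → T
T' → C
T' → X
X → c c
C → )

Left-factoring transforms A → αβ₁ | αβ₂ into A → αA' and A' → β₁ | β₂
(α is the longest common prefix among the alternatives). Repeat until
no nonterminal has two alternatives with a common prefix.

Round 1: T has alternatives sharing prefix 'x'. Introduce T': T → x T'
  Add: T' → T
  Add: T' → C
  Add: T' → X

No remaining common prefixes — done.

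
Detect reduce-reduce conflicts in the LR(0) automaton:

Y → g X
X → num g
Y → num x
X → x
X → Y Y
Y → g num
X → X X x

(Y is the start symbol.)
Augment with Y' → Y and build the canonical LR(0) collection (I0 = CLOSURE({[Y' → . Y]}), then GOTO on every symbol after a dot until no new states appear). It has 14 states:
  I0: { [Y → . g X], [Y → . g num], [Y → . num x], [Y' → . Y] }  — shift
  I1: { [Y' → Y .] }  — accept
  I2: { [X → . X X x], [X → . Y Y], [X → . num g], [X → . x], [Y → . g X], [Y → . g num], [Y → . num x], [Y → g . X], [Y → g . num] }  — shift
  I3: { [Y → num . x] }  — shift
  I4: { [Y → num x .] }  — reduce
  I5: { [X → . X X x], [X → . Y Y], [X → . num g], [X → . x], [X → X . X x], [Y → . g X], [Y → . g num], [Y → . num x], [Y → g X .] }  — shift, reduce
  I6: { [X → Y . Y], [Y → . g X], [Y → . g num], [Y → . num x] }  — shift
  I7: { [X → num . g], [Y → g num .], [Y → num . x] }  — shift, reduce
  I8: { [X → x .] }  — reduce
  I9: { [X → num g .] }  — reduce
  I10: { [X → Y Y .] }  — reduce
  I11: { [X → . X X x], [X → . Y Y], [X → . num g], [X → . x], [X → X . X x], [X → X X . x], [Y → . g X], [Y → . g num], [Y → . num x] }  — shift
  I12: { [X → num . g], [Y → num . x] }  — shift
  I13: { [X → X X x .], [X → x .] }  — 2 reduces

I13 contains complete items [X → X X x .], [X → x .] — reduce-reduce conflict.

Answer: Yes — I13: [X → X X x .] vs [X → x .]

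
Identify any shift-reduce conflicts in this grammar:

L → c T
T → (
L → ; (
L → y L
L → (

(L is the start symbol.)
Augment with L' → L and build the canonical LR(0) collection (I0 = CLOSURE({[L' → . L]}), then GOTO on every symbol after a dot until no new states appear). It has 10 states:
  I0: { [L → . (], [L → . ; (], [L → . c T], [L → . y L], [L' → . L] }  — shift
  I1: { [L → ( .] }  — reduce
  I2: { [L → ; . (] }  — shift
  I3: { [L' → L .] }  — accept
  I4: { [L → c . T], [T → . (] }  — shift
  I5: { [L → . (], [L → . ; (], [L → . c T], [L → . y L], [L → y . L] }  — shift
  I6: { [L → y L .] }  — reduce
  I7: { [T → ( .] }  — reduce
  I8: { [L → c T .] }  — reduce
  I9: { [L → ; ( .] }  — reduce

No state contains both a complete item and a shift item.

Answer: No shift-reduce conflicts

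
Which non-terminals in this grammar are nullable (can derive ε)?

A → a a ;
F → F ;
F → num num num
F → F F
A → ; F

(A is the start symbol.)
None

A non-terminal is nullable if it can derive ε (the empty string): either it has an ε-production, or it has a production whose right-hand side consists entirely of nullable non-terminals.

There are no ε-productions, so no non-terminal can derive ε.
No non-terminals are nullable.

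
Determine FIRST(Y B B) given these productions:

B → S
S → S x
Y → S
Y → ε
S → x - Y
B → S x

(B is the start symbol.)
{ 'x' }

FIRST sets of the non-terminals involved (from the grammar, by fixed-point iteration):
  FIRST(Y) = { 'x', ε }
  FIRST(B) = { 'x' }

To compute FIRST(Y B B), process the symbols left to right:
Symbol Y is a non-terminal. Add FIRST(Y) \ {ε} = { 'x' }
Y is nullable (ε ∈ FIRST(Y)), continue to the next symbol.
Symbol B is a non-terminal. Add FIRST(B) \ {ε} = { 'x' }
B is not nullable (ε ∉ FIRST(B)), so stop here.
FIRST(Y B B) = { 'x' }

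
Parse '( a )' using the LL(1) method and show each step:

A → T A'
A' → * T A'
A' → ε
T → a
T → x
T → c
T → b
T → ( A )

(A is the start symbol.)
Stack is shown with the top on the left.

Stack        Input    Action
----------------------------
A $          ( a ) $  output A → T A'
T A' $       ( a ) $  output T → ( A )
( A ) A' $   ( a ) $  match '('
A ) A' $     a ) $    output A → T A'
T A' ) A' $  a ) $    output T → a
a A' ) A' $  a ) $    match 'a'
A' ) A' $    ) $      output A' → ε
) A' $       ) $      match ')'
A' $         $        output A' → ε
$            $        accept

The string is accepted.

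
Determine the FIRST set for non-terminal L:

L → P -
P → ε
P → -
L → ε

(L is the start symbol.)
FIRST sets of the other non-terminals involved (by the same procedure, iterated to a fixed point):
  FIRST(P) = { '-', ε }

From L → P -:
  - P is a non-terminal: add FIRST(P) \ {ε} = { '-' }
    P is nullable, so continue to the next symbol
  - '-' is a terminal: add '-' and stop
From L → ε:
  - ε-production, so ε ∈ FIRST(L)

Collecting: FIRST(L) = { '-', ε }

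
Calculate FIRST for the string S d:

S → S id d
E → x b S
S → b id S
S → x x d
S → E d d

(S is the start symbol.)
FIRST sets of the non-terminals involved (from the grammar, by fixed-point iteration):
  FIRST(S) = { 'b', 'x' }

To compute FIRST(S d), process the symbols left to right:
Symbol S is a non-terminal. Add FIRST(S) \ {ε} = { 'b', 'x' }
S is not nullable (ε ∉ FIRST(S)), so stop here.
FIRST(S d) = { 'b', 'x' }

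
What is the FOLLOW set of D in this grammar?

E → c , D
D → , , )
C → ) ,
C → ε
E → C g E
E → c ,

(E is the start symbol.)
{ $ }

To compute FOLLOW(D), find every occurrence of D on a right-hand side N → α D β: add FIRST(β) \ {ε}, and if β is empty or nullable also add FOLLOW(N). Iterate to a fixed point.

In E → c , D: D is at the end, add FOLLOW(E)

The FOLLOW sets referred to above (computed the same way, to a fixed point):
  FOLLOW(E) = { $ }

Taking the union: FOLLOW(D) = { $ }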